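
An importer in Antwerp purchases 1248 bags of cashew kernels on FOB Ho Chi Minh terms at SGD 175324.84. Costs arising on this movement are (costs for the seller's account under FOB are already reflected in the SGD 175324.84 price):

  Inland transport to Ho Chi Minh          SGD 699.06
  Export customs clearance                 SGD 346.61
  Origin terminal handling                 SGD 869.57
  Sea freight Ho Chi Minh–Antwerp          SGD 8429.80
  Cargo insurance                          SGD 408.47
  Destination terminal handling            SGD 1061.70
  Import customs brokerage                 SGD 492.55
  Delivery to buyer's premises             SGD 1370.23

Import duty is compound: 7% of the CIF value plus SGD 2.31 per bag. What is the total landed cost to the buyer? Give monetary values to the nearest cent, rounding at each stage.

FOB: the seller bears costs until goods are on board at the origin port; the buyer bears freight, insurance and all costs thereafter.
Already in the invoice (seller's account under FOB): inland to port, export clearance, origin terminal — exclude.
CIF value = FOB price + freight + insurance = 175324.84 + 8429.80 + 408.47 = 184163.11
Ad valorem component: 184163.11 × 7% = 12891.42
Specific component: 1248 × 2.31 = 2882.88
Import duty = 12891.42 + 2882.88 = 15774.30
Buyer bears: freight 8429.80 + insurance 408.47 + destination terminal 1061.70 + brokerage 492.55 + delivery 1370.23 + duty 15774.30 = 27537.05
Landed cost = invoice 175324.84 + 27537.05 = 202861.89

Total landed cost: SGD 202861.89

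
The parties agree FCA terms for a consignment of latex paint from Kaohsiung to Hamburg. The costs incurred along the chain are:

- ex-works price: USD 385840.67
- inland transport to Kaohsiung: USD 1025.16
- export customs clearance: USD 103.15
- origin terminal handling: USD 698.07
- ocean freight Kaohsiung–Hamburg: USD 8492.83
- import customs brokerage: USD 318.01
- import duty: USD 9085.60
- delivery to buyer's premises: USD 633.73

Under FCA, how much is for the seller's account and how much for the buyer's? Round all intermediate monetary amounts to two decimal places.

FCA: the seller delivers export-cleared goods to the carrier; the buyer bears costs from that point.
Seller's account: goods 385840.67 + inland to port 1025.16 + export clearance 103.15 = 386968.98
Buyer's account: origin terminal 698.07 + freight 8492.83 + brokerage 318.01 + duty 9085.60 + delivery 633.73 = 19228.24

Seller: USD 386968.98; buyer: USD 19228.24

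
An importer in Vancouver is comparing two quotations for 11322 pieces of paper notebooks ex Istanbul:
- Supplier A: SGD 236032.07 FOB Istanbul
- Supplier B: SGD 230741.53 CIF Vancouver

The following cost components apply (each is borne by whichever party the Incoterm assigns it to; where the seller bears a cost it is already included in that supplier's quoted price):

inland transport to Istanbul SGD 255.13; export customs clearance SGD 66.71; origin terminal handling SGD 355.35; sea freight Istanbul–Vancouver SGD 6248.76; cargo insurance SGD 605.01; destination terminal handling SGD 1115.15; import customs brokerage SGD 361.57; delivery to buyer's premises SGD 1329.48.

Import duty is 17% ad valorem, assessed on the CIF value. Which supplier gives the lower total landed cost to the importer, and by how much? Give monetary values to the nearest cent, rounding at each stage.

Supplier B is cheaper by SGD 14208.84

Supplier A (FOB):
CIF value = FOB price + freight + insurance = 236032.07 + 6248.76 + 605.01 = 242885.84
Import duty = 242885.84 × 17% = 41290.59
Buyer bears (A): 6248.76 + 605.01 + 1115.15 + 361.57 + 1329.48 = 9659.97
Landed cost (A) = invoice 236032.07 + 9659.97 + duty 41290.59 = 286982.63
Supplier B (CIF):
The CIF price already equals the CIF value: 230741.53
Import duty = 230741.53 × 17% = 39226.06
Buyer bears (B): 1115.15 + 361.57 + 1329.48 = 2806.20
Landed cost (B) = invoice 230741.53 + 2806.20 + duty 39226.06 = 272773.79
Difference = |286982.63 − 272773.79| = 14208.84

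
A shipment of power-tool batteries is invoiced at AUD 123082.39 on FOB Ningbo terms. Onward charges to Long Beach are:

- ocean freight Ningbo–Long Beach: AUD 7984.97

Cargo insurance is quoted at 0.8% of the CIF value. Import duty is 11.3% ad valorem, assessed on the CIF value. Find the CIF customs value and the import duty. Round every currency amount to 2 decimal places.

Let C be the CIF value. C = FOB price + freight + 0.8% × C
C − 0.8% × C = 123082.39 + 7984.97
0.992 × C = 131067.36
C = 131067.36 / 0.992 = 132124.35
Insurance premium = 0.8% × 132124.35 = 1056.99
Import duty = 132124.35 × 11.3% = 14930.05

CIF value: AUD 132124.35; import duty: AUD 14930.05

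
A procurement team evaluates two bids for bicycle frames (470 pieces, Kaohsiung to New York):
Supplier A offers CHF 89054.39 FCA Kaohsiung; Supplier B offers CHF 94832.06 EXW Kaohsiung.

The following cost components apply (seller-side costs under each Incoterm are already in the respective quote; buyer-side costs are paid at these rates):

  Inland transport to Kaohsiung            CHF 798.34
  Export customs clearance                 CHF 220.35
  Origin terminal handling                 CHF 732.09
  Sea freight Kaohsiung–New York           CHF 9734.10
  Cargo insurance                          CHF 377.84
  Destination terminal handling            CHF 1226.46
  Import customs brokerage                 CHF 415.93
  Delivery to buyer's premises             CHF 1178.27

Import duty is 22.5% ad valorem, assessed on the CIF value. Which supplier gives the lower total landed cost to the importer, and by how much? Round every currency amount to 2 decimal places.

Supplier A (FCA):
CIF value = FCA price + origin terminal + freight + insurance = 89054.39 + 732.09 + 9734.10 + 377.84 = 99898.42
Import duty = 99898.42 × 22.5% = 22477.14
Buyer bears (A): 732.09 + 9734.10 + 377.84 + 1226.46 + 415.93 + 1178.27 = 13664.69
Landed cost (A) = invoice 89054.39 + 13664.69 + duty 22477.14 = 125196.22
Supplier B (EXW):
CIF value = EXW price + inland to port + export clearance + origin terminal + freight + insurance = 94832.06 + 798.34 + 220.35 + 732.09 + 9734.10 + 377.84 = 106694.78
Import duty = 106694.78 × 22.5% = 24006.33
Buyer bears (B): 798.34 + 220.35 + 732.09 + 9734.10 + 377.84 + 1226.46 + 415.93 + 1178.27 = 14683.38
Landed cost (B) = invoice 94832.06 + 14683.38 + duty 24006.33 = 133521.77
Difference = |125196.22 − 133521.77| = 8325.55

Supplier A is cheaper by CHF 8325.55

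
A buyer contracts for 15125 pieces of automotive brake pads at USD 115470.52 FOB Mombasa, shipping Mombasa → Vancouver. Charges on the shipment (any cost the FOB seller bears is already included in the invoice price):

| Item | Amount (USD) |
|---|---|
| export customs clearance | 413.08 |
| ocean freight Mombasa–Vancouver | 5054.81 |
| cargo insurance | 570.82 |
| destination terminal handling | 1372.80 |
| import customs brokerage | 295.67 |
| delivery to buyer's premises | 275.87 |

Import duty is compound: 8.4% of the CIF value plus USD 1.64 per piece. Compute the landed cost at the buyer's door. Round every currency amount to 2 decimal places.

Total landed cost: USD 158017.57

FOB: the seller bears costs until goods are on board at the origin port; the buyer bears freight, insurance and all costs thereafter.
Already in the invoice (seller's account under FOB): export clearance — exclude.
CIF value = FOB price + freight + insurance = 115470.52 + 5054.81 + 570.82 = 121096.15
Ad valorem component: 121096.15 × 8.4% = 10172.08
Specific component: 15125 × 1.64 = 24805.00
Import duty = 10172.08 + 24805.00 = 34977.08
Buyer bears: freight 5054.81 + insurance 570.82 + destination terminal 1372.80 + brokerage 295.67 + delivery 275.87 + duty 34977.08 = 42547.05
Landed cost = invoice 115470.52 + 42547.05 = 158017.57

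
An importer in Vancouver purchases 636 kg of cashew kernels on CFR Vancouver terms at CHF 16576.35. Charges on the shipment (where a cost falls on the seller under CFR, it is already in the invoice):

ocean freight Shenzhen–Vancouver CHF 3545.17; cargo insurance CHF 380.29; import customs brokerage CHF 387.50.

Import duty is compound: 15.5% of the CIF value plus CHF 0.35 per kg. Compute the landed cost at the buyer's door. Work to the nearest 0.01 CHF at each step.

CFR: the seller pays costs through ocean freight to the destination port, but not insurance.
Already in the invoice (seller's account under CFR): freight — exclude.
CIF value = CFR price + insurance = 16576.35 + 380.29 = 16956.64
Ad valorem component: 16956.64 × 15.5% = 2628.28
Specific component: 636 × 0.35 = 222.60
Import duty = 2628.28 + 222.60 = 2850.88
Buyer bears: insurance 380.29 + brokerage 387.50 + duty 2850.88 = 3618.67
Landed cost = invoice 16576.35 + 3618.67 = 20195.02

Total landed cost: CHF 20195.02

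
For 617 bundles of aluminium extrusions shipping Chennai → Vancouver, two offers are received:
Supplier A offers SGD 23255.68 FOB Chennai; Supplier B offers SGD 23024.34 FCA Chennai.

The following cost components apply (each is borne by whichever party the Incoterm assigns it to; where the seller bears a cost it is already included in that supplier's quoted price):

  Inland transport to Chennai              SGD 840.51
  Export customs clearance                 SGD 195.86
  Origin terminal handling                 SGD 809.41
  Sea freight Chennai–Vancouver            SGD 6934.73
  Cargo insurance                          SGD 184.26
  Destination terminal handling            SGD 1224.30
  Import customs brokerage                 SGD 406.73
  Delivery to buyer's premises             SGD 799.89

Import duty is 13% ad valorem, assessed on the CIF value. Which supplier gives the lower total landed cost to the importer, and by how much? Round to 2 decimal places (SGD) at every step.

Supplier A is cheaper by SGD 653.22

Supplier A (FOB):
CIF value = FOB price + freight + insurance = 23255.68 + 6934.73 + 184.26 = 30374.67
Import duty = 30374.67 × 13% = 3948.71
Buyer bears (A): 6934.73 + 184.26 + 1224.30 + 406.73 + 799.89 = 9549.91
Landed cost (A) = invoice 23255.68 + 9549.91 + duty 3948.71 = 36754.30
Supplier B (FCA):
CIF value = FCA price + origin terminal + freight + insurance = 23024.34 + 809.41 + 6934.73 + 184.26 = 30952.74
Import duty = 30952.74 × 13% = 4023.86
Buyer bears (B): 809.41 + 6934.73 + 184.26 + 1224.30 + 406.73 + 799.89 = 10359.32
Landed cost (B) = invoice 23024.34 + 10359.32 + duty 4023.86 = 37407.52
Difference = |36754.30 − 37407.52| = 653.22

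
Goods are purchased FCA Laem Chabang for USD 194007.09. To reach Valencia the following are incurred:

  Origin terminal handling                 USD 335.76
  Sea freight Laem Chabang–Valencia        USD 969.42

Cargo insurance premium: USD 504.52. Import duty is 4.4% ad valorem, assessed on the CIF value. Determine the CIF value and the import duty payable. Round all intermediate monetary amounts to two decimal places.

CIF value: USD 195816.79; import duty: USD 8615.94

CIF = FCA price + pre-shipment costs + freight + insurance
CIF = 194007.09 + 335.76 + 969.42 + 504.52 = 195816.79
Import duty = 195816.79 × 4.4% = 8615.94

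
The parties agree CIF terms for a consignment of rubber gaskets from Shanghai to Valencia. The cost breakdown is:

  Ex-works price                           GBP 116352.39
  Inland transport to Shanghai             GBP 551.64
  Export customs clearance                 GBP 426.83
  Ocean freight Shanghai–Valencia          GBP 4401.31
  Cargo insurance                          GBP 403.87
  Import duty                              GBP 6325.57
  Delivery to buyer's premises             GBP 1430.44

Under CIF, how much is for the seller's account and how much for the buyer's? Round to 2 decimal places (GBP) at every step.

CIF: the seller pays costs through ocean freight and marine insurance to the destination port.
Seller's account: goods 116352.39 + inland to port 551.64 + export clearance 426.83 + freight 4401.31 + insurance 403.87 = 122136.04
Buyer's account: duty 6325.57 + delivery 1430.44 = 7756.01

Seller: GBP 122136.04; buyer: GBP 7756.01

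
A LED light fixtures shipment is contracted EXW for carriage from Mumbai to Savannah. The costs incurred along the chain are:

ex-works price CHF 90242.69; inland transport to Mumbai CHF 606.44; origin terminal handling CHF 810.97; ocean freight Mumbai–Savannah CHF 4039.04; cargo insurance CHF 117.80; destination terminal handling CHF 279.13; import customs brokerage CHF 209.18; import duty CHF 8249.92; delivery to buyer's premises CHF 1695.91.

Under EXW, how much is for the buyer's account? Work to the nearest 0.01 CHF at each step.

EXW: the seller makes goods available at their premises; the buyer bears all onward costs.
Seller's account: goods 90242.69 = 90242.69
Buyer's account: inland to port 606.44 + origin terminal 810.97 + freight 4039.04 + insurance 117.80 + destination terminal 279.13 + brokerage 209.18 + duty 8249.92 + delivery 1695.91 = 16008.39

Buyer's account: CHF 16008.39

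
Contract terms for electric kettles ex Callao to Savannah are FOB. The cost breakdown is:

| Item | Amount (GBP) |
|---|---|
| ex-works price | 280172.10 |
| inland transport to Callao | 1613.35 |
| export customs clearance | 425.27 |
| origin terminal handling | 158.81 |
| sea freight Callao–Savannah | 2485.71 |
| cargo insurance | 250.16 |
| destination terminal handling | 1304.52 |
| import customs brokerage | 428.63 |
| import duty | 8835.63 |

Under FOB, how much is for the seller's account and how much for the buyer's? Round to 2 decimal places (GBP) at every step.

Seller: GBP 282369.53; buyer: GBP 13304.65

FOB: the seller bears costs until goods are on board at the origin port; the buyer bears freight, insurance and all costs thereafter.
Seller's account: goods 280172.10 + inland to port 1613.35 + export clearance 425.27 + origin terminal 158.81 = 282369.53
Buyer's account: freight 2485.71 + insurance 250.16 + destination terminal 1304.52 + brokerage 428.63 + duty 8835.63 = 13304.65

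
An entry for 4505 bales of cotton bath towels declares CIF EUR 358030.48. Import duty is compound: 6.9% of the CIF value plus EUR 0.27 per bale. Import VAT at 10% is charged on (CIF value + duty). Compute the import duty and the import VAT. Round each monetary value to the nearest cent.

Import duty: EUR 25920.45; import VAT: EUR 38395.09

Ad valorem component: 358030.48 × 6.9% = 24704.10
Specific component: 4505 × 0.27 = 1216.35
Import duty = 24704.10 + 1216.35 = 25920.45
VAT base = CIF + duty = 358030.48 + 25920.45 = 383950.93
Import VAT = 383950.93 × 10% = 38395.09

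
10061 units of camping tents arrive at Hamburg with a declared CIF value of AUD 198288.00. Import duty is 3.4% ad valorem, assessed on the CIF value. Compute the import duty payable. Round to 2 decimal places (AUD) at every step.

Import duty = 198288.00 × 3.4% = 6741.79

Import duty: AUD 6741.79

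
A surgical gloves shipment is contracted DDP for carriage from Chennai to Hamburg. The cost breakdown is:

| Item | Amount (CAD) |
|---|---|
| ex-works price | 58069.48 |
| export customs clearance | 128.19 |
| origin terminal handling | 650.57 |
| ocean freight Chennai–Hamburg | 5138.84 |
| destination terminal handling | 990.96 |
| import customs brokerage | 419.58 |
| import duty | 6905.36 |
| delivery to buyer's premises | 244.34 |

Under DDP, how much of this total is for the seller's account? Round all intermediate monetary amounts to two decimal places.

DDP: the seller bears all costs including import duty.
Seller's account: goods 58069.48 + export clearance 128.19 + origin terminal 650.57 + freight 5138.84 + destination terminal 990.96 + brokerage 419.58 + duty 6905.36 + delivery 244.34 = 72547.32
Buyer's account: 0.00

Seller's account: CAD 72547.32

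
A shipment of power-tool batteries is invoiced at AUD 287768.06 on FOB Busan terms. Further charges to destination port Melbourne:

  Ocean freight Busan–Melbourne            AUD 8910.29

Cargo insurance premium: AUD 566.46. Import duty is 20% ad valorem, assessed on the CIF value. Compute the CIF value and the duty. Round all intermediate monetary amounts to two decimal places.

CIF = FOB price + freight + insurance
CIF = 287768.06 + 8910.29 + 566.46 = 297244.81
Import duty = 297244.81 × 20% = 59448.96

CIF value: AUD 297244.81; import duty: AUD 59448.96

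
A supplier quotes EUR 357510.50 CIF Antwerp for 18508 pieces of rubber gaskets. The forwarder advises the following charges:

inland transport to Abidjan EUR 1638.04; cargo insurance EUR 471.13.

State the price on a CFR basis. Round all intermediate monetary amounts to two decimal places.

Not relevant to the conversion: inland to port — on the seller under both CIF and CFR; already in the CIF price and stays in the CFR price.
From CIF to CFR, the seller no longer bears: insurance.
CFR price = 357510.50 − 471.13 = 357039.37

CFR price: EUR 357039.37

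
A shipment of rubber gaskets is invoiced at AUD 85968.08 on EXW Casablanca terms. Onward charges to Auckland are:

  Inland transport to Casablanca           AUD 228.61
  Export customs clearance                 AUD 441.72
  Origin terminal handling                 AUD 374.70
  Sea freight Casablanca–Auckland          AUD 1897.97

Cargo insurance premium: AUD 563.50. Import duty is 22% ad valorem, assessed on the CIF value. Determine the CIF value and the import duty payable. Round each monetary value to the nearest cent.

CIF value: AUD 89474.58; import duty: AUD 19684.41

CIF = EXW price + pre-shipment costs + freight + insurance
CIF = 85968.08 + 228.61 + 441.72 + 374.70 + 1897.97 + 563.50 = 89474.58
Import duty = 89474.58 × 22% = 19684.41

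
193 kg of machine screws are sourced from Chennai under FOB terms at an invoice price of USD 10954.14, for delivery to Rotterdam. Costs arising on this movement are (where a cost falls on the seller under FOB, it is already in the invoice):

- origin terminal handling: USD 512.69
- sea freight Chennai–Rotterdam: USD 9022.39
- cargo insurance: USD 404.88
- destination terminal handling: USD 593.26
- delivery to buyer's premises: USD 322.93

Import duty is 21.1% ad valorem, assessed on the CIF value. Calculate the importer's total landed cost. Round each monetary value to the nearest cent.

FOB: the seller bears costs until goods are on board at the origin port; the buyer bears freight, insurance and all costs thereafter.
Already in the invoice (seller's account under FOB): origin terminal — exclude.
CIF value = FOB price + freight + insurance = 10954.14 + 9022.39 + 404.88 = 20381.41
Import duty = 20381.41 × 21.1% = 4300.48
Buyer bears: freight 9022.39 + insurance 404.88 + destination terminal 593.26 + delivery 322.93 + duty 4300.48 = 14643.94
Landed cost = invoice 10954.14 + 14643.94 = 25598.08

Total landed cost: USD 25598.08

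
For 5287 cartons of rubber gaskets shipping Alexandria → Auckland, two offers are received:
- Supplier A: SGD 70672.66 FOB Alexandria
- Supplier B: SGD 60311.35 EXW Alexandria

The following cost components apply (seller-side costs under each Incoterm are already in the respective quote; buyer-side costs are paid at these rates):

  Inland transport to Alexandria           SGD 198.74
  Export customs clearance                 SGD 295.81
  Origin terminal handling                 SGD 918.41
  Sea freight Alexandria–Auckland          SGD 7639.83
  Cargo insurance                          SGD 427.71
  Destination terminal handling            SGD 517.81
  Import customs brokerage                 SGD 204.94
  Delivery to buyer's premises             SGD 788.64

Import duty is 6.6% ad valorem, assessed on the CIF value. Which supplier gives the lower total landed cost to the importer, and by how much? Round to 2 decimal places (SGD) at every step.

Supplier A (FOB):
CIF value = FOB price + freight + insurance = 70672.66 + 7639.83 + 427.71 = 78740.20
Import duty = 78740.20 × 6.6% = 5196.85
Buyer bears (A): 7639.83 + 427.71 + 517.81 + 204.94 + 788.64 = 9578.93
Landed cost (A) = invoice 70672.66 + 9578.93 + duty 5196.85 = 85448.44
Supplier B (EXW):
CIF value = EXW price + inland to port + export clearance + origin terminal + freight + insurance = 60311.35 + 198.74 + 295.81 + 918.41 + 7639.83 + 427.71 = 69791.85
Import duty = 69791.85 × 6.6% = 4606.26
Buyer bears (B): 198.74 + 295.81 + 918.41 + 7639.83 + 427.71 + 517.81 + 204.94 + 788.64 = 10991.89
Landed cost (B) = invoice 60311.35 + 10991.89 + duty 4606.26 = 75909.50
Difference = |85448.44 − 75909.50| = 9538.94

Supplier B is cheaper by SGD 9538.94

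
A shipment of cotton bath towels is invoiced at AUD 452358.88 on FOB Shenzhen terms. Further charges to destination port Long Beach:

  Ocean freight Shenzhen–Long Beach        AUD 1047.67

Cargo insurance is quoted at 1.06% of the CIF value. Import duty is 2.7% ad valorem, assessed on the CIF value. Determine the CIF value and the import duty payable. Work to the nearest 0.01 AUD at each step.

Let C be the CIF value. C = FOB price + freight + 1.06% × C
C − 1.06% × C = 452358.88 + 1047.67
0.9894 × C = 453406.55
C = 453406.55 / 0.9894 = 458264.15
Insurance premium = 1.06% × 458264.15 = 4857.60
Import duty = 458264.15 × 2.7% = 12373.13

CIF value: AUD 458264.15; import duty: AUD 12373.13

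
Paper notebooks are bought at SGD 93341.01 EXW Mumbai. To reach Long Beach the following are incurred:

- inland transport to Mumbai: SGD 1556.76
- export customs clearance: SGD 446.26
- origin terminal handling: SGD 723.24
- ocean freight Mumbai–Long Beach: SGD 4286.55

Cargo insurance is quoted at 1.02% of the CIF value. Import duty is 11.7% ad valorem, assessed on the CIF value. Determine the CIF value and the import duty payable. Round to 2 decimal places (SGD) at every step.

Let C be the CIF value. C = EXW price + pre-shipment costs + freight + 1.02% × C
C − 1.02% × C = 93341.01 + 1556.76 + 446.26 + 723.24 + 4286.55
0.9898 × C = 100353.82
C = 100353.82 / 0.9898 = 101387.98
Insurance premium = 1.02% × 101387.98 = 1034.16
Import duty = 101387.98 × 11.7% = 11862.39

CIF value: SGD 101387.98; import duty: SGD 11862.39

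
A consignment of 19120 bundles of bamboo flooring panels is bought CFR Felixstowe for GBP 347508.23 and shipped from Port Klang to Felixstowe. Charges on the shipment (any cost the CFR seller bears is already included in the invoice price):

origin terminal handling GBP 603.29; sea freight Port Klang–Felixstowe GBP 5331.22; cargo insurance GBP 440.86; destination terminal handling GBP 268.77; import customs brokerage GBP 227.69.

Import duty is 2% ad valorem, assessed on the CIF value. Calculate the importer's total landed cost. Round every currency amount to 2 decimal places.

Total landed cost: GBP 355404.53

CFR: the seller pays costs through ocean freight to the destination port, but not insurance.
Already in the invoice (seller's account under CFR): origin terminal, freight — exclude.
CIF value = CFR price + insurance = 347508.23 + 440.86 = 347949.09
Import duty = 347949.09 × 2% = 6958.98
Buyer bears: insurance 440.86 + destination terminal 268.77 + brokerage 227.69 + duty 6958.98 = 7896.30
Landed cost = invoice 347508.23 + 7896.30 = 355404.53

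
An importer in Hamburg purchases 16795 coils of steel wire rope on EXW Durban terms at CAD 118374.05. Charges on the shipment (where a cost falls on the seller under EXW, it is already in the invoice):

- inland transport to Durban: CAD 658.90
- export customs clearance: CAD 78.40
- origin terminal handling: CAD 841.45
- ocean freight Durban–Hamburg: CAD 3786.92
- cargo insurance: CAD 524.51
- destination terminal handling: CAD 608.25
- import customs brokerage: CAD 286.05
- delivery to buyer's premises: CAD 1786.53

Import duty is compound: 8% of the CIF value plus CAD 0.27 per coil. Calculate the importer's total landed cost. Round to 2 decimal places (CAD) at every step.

EXW: the seller makes goods available at their premises; the buyer bears all onward costs.
CIF value = EXW price + inland to port + export clearance + origin terminal + freight + insurance = 118374.05 + 658.90 + 78.40 + 841.45 + 3786.92 + 524.51 = 124264.23
Ad valorem component: 124264.23 × 8% = 9941.14
Specific component: 16795 × 0.27 = 4534.65
Import duty = 9941.14 + 4534.65 = 14475.79
Buyer bears: inland to port 658.90 + export clearance 78.40 + origin terminal 841.45 + freight 3786.92 + insurance 524.51 + destination terminal 608.25 + brokerage 286.05 + delivery 1786.53 + duty 14475.79 = 23046.80
Landed cost = invoice 118374.05 + 23046.80 = 141420.85

Total landed cost: CAD 141420.85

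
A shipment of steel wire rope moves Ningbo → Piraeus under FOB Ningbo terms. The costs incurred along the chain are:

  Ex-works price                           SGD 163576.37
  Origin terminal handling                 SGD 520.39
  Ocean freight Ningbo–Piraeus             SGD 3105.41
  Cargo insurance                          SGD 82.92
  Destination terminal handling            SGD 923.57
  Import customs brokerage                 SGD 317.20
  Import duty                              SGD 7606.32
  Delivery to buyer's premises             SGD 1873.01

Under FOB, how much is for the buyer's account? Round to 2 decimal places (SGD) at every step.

FOB: the seller bears costs until goods are on board at the origin port; the buyer bears freight, insurance and all costs thereafter.
Seller's account: goods 163576.37 + origin terminal 520.39 = 164096.76
Buyer's account: freight 3105.41 + insurance 82.92 + destination terminal 923.57 + brokerage 317.20 + duty 7606.32 + delivery 1873.01 = 13908.43

Buyer's account: SGD 13908.43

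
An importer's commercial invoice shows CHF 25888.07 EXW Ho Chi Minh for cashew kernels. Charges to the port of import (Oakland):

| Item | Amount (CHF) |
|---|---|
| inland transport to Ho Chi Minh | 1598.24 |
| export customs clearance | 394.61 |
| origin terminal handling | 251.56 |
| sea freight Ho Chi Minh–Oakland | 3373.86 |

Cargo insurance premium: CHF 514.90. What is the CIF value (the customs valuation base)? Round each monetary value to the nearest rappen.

CIF value: CHF 32021.24

CIF = EXW price + pre-shipment costs + freight + insurance
CIF = 25888.07 + 1598.24 + 394.61 + 251.56 + 3373.86 + 514.90 = 32021.24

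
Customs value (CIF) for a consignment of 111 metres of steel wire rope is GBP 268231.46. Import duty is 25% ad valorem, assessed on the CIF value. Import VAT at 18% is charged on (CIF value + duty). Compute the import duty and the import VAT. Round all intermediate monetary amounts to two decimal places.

Import duty: GBP 67057.87; import VAT: GBP 60352.08

Import duty = 268231.46 × 25% = 67057.87
VAT base = CIF + duty = 268231.46 + 67057.87 = 335289.33
Import VAT = 335289.33 × 18% = 60352.08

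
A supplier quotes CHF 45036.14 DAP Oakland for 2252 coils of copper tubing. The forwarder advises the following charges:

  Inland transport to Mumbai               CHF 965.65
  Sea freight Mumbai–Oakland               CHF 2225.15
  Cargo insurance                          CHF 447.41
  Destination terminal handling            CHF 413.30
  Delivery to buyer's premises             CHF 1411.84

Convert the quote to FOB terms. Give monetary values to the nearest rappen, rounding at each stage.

Not relevant to the conversion: inland to port — on the seller under both DAP and FOB; already in the DAP price and stays in the FOB price.
From DAP to FOB, the seller no longer bears: freight, insurance, destination terminal, delivery.
FOB price = 45036.14 − 2225.15 − 447.41 − 413.30 − 1411.84 = 40538.44

FOB price: CHF 40538.44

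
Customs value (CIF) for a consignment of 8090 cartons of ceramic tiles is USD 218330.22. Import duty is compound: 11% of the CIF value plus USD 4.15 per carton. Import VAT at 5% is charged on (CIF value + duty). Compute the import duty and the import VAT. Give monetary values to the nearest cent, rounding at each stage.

Ad valorem component: 218330.22 × 11% = 24016.32
Specific component: 8090 × 4.15 = 33573.50
Import duty = 24016.32 + 33573.50 = 57589.82
VAT base = CIF + duty = 218330.22 + 57589.82 = 275920.04
Import VAT = 275920.04 × 5% = 13796.00

Import duty: USD 57589.82; import VAT: USD 13796.00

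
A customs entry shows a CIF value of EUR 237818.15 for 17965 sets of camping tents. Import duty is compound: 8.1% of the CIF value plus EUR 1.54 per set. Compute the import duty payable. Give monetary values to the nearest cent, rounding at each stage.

Import duty: EUR 46929.37

Ad valorem component: 237818.15 × 8.1% = 19263.27
Specific component: 17965 × 1.54 = 27666.10
Import duty = 19263.27 + 27666.10 = 46929.37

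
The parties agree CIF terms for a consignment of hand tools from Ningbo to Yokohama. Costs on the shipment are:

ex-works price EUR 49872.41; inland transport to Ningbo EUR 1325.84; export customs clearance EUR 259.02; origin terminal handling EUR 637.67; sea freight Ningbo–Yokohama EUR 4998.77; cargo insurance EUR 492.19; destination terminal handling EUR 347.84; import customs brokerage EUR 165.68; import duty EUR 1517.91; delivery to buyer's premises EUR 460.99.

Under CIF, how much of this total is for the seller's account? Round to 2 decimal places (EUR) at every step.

Seller's account: EUR 57585.90

CIF: the seller pays costs through ocean freight and marine insurance to the destination port.
Seller's account: goods 49872.41 + inland to port 1325.84 + export clearance 259.02 + origin terminal 637.67 + freight 4998.77 + insurance 492.19 = 57585.90
Buyer's account: destination terminal 347.84 + brokerage 165.68 + duty 1517.91 + delivery 460.99 = 2492.42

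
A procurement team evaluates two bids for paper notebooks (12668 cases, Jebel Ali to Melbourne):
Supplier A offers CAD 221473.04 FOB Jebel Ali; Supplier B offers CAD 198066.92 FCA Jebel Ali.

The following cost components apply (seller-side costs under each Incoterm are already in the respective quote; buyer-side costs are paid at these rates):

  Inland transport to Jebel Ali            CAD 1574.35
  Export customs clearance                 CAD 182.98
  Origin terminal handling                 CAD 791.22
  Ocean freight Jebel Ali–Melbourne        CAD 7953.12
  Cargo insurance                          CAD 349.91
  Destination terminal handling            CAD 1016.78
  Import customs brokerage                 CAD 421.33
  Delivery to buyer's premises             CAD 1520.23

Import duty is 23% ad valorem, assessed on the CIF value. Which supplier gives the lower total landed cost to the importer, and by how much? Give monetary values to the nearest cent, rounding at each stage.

Supplier B is cheaper by CAD 27816.33

Supplier A (FOB):
CIF value = FOB price + freight + insurance = 221473.04 + 7953.12 + 349.91 = 229776.07
Import duty = 229776.07 × 23% = 52848.50
Buyer bears (A): 7953.12 + 349.91 + 1016.78 + 421.33 + 1520.23 = 11261.37
Landed cost (A) = invoice 221473.04 + 11261.37 + duty 52848.50 = 285582.91
Supplier B (FCA):
CIF value = FCA price + origin terminal + freight + insurance = 198066.92 + 791.22 + 7953.12 + 349.91 = 207161.17
Import duty = 207161.17 × 23% = 47647.07
Buyer bears (B): 791.22 + 7953.12 + 349.91 + 1016.78 + 421.33 + 1520.23 = 12052.59
Landed cost (B) = invoice 198066.92 + 12052.59 + duty 47647.07 = 257766.58
Difference = |285582.91 − 257766.58| = 27816.33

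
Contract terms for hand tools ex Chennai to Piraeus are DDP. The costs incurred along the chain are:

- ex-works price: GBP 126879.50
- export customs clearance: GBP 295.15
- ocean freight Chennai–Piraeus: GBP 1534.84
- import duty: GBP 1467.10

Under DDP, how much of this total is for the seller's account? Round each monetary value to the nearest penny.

Seller's account: GBP 130176.59

DDP: the seller bears all costs including import duty.
Seller's account: goods 126879.50 + export clearance 295.15 + freight 1534.84 + duty 1467.10 = 130176.59
Buyer's account: 0.00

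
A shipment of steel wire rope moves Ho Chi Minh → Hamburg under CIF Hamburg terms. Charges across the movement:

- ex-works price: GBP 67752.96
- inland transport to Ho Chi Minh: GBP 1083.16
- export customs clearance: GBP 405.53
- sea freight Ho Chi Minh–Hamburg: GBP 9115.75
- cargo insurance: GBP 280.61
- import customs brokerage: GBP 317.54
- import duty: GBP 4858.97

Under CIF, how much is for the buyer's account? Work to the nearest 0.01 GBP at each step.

CIF: the seller pays costs through ocean freight and marine insurance to the destination port.
Seller's account: goods 67752.96 + inland to port 1083.16 + export clearance 405.53 + freight 9115.75 + insurance 280.61 = 78638.01
Buyer's account: brokerage 317.54 + duty 4858.97 = 5176.51

Buyer's account: GBP 5176.51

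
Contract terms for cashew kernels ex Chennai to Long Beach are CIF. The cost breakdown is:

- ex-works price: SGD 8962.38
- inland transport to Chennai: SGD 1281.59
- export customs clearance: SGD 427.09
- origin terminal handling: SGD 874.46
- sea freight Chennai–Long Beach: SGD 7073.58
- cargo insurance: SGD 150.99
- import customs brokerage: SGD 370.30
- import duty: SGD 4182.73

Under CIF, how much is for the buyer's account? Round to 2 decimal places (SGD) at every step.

Buyer's account: SGD 4553.03

CIF: the seller pays costs through ocean freight and marine insurance to the destination port.
Seller's account: goods 8962.38 + inland to port 1281.59 + export clearance 427.09 + origin terminal 874.46 + freight 7073.58 + insurance 150.99 = 18770.09
Buyer's account: brokerage 370.30 + duty 4182.73 = 4553.03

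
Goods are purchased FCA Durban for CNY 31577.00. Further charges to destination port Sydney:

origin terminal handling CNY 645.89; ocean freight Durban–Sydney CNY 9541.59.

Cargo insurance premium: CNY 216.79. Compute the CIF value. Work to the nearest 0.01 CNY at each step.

CIF = FCA price + pre-shipment costs + freight + insurance
CIF = 31577.00 + 645.89 + 9541.59 + 216.79 = 41981.27

CIF value: CNY 41981.27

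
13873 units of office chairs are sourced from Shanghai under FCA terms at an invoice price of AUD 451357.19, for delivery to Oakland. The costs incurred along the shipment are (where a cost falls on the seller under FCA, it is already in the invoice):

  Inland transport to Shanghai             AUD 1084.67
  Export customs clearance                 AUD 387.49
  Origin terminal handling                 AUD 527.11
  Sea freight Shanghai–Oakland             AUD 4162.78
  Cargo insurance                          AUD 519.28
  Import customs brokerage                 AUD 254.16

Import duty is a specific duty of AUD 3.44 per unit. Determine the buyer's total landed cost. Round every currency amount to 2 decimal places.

FCA: the seller delivers export-cleared goods to the carrier; the buyer bears costs from that point.
Already in the invoice (seller's account under FCA): inland to port, export clearance — exclude.
CIF value = FCA price + origin terminal + freight + insurance = 451357.19 + 527.11 + 4162.78 + 519.28 = 456566.36
Import duty = 13873 × 3.44 = 47723.12
Buyer bears: origin terminal 527.11 + freight 4162.78 + insurance 519.28 + brokerage 254.16 + duty 47723.12 = 53186.45
Landed cost = invoice 451357.19 + 53186.45 = 504543.64

Total landed cost: AUD 504543.64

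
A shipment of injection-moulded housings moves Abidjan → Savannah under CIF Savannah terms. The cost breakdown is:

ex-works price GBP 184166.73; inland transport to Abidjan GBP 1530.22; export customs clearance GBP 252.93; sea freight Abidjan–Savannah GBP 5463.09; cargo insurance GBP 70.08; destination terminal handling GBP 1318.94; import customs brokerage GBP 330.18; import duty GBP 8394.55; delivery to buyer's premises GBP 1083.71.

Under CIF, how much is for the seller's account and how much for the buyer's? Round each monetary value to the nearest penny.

CIF: the seller pays costs through ocean freight and marine insurance to the destination port.
Seller's account: goods 184166.73 + inland to port 1530.22 + export clearance 252.93 + freight 5463.09 + insurance 70.08 = 191483.05
Buyer's account: destination terminal 1318.94 + brokerage 330.18 + duty 8394.55 + delivery 1083.71 = 11127.38

Seller: GBP 191483.05; buyer: GBP 11127.38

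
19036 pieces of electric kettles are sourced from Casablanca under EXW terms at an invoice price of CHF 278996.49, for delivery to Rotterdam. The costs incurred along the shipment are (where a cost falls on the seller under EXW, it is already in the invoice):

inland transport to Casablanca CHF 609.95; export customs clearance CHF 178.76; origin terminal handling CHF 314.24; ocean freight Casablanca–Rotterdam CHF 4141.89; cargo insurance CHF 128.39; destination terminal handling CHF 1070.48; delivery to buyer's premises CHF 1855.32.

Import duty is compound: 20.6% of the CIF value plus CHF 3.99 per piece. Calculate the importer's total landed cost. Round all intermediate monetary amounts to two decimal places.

EXW: the seller makes goods available at their premises; the buyer bears all onward costs.
CIF value = EXW price + inland to port + export clearance + origin terminal + freight + insurance = 278996.49 + 609.95 + 178.76 + 314.24 + 4141.89 + 128.39 = 284369.72
Ad valorem component: 284369.72 × 20.6% = 58580.16
Specific component: 19036 × 3.99 = 75953.64
Import duty = 58580.16 + 75953.64 = 134533.80
Buyer bears: inland to port 609.95 + export clearance 178.76 + origin terminal 314.24 + freight 4141.89 + insurance 128.39 + destination terminal 1070.48 + delivery 1855.32 + duty 134533.80 = 142832.83
Landed cost = invoice 278996.49 + 142832.83 = 421829.32

Total landed cost: CHF 421829.32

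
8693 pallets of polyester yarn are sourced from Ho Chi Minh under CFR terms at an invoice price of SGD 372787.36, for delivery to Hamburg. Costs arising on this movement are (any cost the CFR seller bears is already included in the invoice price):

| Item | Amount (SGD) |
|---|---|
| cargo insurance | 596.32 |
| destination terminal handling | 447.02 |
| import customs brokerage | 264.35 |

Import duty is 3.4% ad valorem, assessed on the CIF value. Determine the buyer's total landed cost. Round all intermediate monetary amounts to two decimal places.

CFR: the seller pays costs through ocean freight to the destination port, but not insurance.
CIF value = CFR price + insurance = 372787.36 + 596.32 = 373383.68
Import duty = 373383.68 × 3.4% = 12695.05
Buyer bears: insurance 596.32 + destination terminal 447.02 + brokerage 264.35 + duty 12695.05 = 14002.74
Landed cost = invoice 372787.36 + 14002.74 = 386790.10

Total landed cost: SGD 386790.10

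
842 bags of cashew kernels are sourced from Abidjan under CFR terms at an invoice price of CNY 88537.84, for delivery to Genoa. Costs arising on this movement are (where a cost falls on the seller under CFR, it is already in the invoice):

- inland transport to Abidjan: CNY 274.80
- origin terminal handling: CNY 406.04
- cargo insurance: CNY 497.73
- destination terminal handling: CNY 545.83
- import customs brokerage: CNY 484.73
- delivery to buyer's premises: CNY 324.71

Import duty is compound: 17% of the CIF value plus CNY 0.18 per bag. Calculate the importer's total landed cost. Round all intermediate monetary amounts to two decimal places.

Total landed cost: CNY 105678.45

CFR: the seller pays costs through ocean freight to the destination port, but not insurance.
Already in the invoice (seller's account under CFR): inland to port, origin terminal — exclude.
CIF value = CFR price + insurance = 88537.84 + 497.73 = 89035.57
Ad valorem component: 89035.57 × 17% = 15136.05
Specific component: 842 × 0.18 = 151.56
Import duty = 15136.05 + 151.56 = 15287.61
Buyer bears: insurance 497.73 + destination terminal 545.83 + brokerage 484.73 + delivery 324.71 + duty 15287.61 = 17140.61
Landed cost = invoice 88537.84 + 17140.61 = 105678.45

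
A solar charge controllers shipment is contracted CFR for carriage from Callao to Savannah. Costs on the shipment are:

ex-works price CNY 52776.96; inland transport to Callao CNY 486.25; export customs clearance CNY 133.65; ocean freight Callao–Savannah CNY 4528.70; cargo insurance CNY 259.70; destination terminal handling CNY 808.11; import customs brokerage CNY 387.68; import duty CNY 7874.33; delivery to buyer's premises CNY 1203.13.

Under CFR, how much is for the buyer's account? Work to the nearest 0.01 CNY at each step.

CFR: the seller pays costs through ocean freight to the destination port, but not insurance.
Seller's account: goods 52776.96 + inland to port 486.25 + export clearance 133.65 + freight 4528.70 = 57925.56
Buyer's account: insurance 259.70 + destination terminal 808.11 + brokerage 387.68 + duty 7874.33 + delivery 1203.13 = 10532.95

Buyer's account: CNY 10532.95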